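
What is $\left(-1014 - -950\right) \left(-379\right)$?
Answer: $24256$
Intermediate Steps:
$\left(-1014 - -950\right) \left(-379\right) = \left(-1014 + 950\right) \left(-379\right) = \left(-64\right) \left(-379\right) = 24256$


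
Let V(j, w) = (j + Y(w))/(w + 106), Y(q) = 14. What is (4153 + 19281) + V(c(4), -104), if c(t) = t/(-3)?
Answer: 70321/3 ≈ 23440.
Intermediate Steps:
c(t) = -t/3 (c(t) = t*(-⅓) = -t/3)
V(j, w) = (14 + j)/(106 + w) (V(j, w) = (j + 14)/(w + 106) = (14 + j)/(106 + w))
(4153 + 19281) + V(c(4), -104) = (4153 + 19281) + (14 - ⅓*4)/(106 - 104) = 23434 + (14 - 4/3)/2 = 23434 + (½)*(38/3) = 23434 + 19/3 = 70321/3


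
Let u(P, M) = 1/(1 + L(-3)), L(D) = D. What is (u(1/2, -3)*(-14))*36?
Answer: 252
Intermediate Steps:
u(P, M) = -½ (u(P, M) = 1/(1 - 3) = 1/(-2) = -½)
(u(1/2, -3)*(-14))*36 = -½*(-14)*36 = 7*36 = 252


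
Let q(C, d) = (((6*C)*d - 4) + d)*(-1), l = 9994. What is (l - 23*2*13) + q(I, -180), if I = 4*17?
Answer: 83020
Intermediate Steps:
I = 68
q(C, d) = 4 - d - 6*C*d (q(C, d) = ((6*C*d - 4) + d)*(-1) = ((-4 + 6*C*d) + d)*(-1) = (-4 + d + 6*C*d)*(-1) = 4 - d - 6*C*d)
(l - 23*2*13) + q(I, -180) = (9994 - 23*2*13) + (4 - 1*(-180) - 6*68*(-180)) = (9994 - 46*13) + (4 + 180 + 73440) = (9994 - 598) + 73624 = 9396 + 73624 = 83020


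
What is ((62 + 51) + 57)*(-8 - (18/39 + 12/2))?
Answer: -31960/13 ≈ -2458.5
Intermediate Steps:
((62 + 51) + 57)*(-8 - (18/39 + 12/2)) = (113 + 57)*(-8 - (18*(1/39) + 12*(½))) = 170*(-8 - (6/13 + 6)) = 170*(-8 - 1*84/13) = 170*(-8 - 84/13) = 170*(-188/13) = -31960/13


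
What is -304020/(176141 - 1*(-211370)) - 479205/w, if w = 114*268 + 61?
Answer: -8478442305/515777141 ≈ -16.438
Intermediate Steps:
w = 30613 (w = 30552 + 61 = 30613)
-304020/(176141 - 1*(-211370)) - 479205/w = -304020/(176141 - 1*(-211370)) - 479205/30613 = -304020/(176141 + 211370) - 479205*1/30613 = -304020/387511 - 20835/1331 = -8478442305/515777141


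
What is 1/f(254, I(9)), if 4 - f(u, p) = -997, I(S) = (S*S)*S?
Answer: 1/1001 ≈ 0.00099900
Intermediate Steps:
I(S) = S**3 (I(S) = S**2*S = S**3)
f(u, p) = 1001 (f(u, p) = 4 - 1*(-997) = 4 + 997 = 1001)
1/f(254, I(9)) = 1/1001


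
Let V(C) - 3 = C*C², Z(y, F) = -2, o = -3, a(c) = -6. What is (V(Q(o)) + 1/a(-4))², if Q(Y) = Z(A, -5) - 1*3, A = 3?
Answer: 537289/36 ≈ 14925.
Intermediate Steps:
Q(Y) = -5 (Q(Y) = -2 - 1*3 = -2 - 3 = -5)
V(C) = 3 + C³ (V(C) = 3 + C*C² = 3 + C³)
(V(Q(o)) + 1/a(-4))² = ((3 + (-5)³) + 1/(-6))² = ((3 - 125) - ⅙)² = (-122 - ⅙)² = (-733/6)² = 537289/36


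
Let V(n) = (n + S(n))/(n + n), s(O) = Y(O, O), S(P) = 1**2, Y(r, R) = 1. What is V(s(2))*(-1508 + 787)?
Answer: -721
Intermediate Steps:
S(P) = 1
s(O) = 1
V(n) = (1 + n)/(2*n) (V(n) = (n + 1)/(n + n) = (1 + n)/((2*n)) = (1 + n)*(1/(2*n)) = (1 + n)/(2*n))
V(s(2))*(-1508 + 787) = ((1/2)*(1 + 1)/1)*(-1508 + 787) = ((1/2)*1*2)*(-721) = 1*(-721) = -721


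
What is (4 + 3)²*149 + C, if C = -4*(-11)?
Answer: 7345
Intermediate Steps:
C = 44
(4 + 3)²*149 + C = (4 + 3)²*149 + 44 = 7²*149 + 44 = 49*149 + 44 = 7301 + 44 = 7345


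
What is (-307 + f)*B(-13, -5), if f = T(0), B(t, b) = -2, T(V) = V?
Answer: 614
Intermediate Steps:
f = 0
(-307 + f)*B(-13, -5) = (-307 + 0)*(-2) = -307*(-2) = 614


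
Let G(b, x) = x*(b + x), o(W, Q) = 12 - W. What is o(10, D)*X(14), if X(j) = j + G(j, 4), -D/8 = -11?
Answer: 172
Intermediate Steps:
D = 88 (D = -8*(-11) = 88)
X(j) = 16 + 5*j (X(j) = j + 4*(j + 4) = j + 4*(4 + j) = j + (16 + 4*j) = 16 + 5*j)
o(10, D)*X(14) = (12 - 1*10)*(16 + 5*14) = (12 - 10)*(16 + 70) = 2*86 = 172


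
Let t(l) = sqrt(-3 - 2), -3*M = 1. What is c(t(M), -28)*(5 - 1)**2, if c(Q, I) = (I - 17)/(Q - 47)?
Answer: 1880/123 + 40*I*sqrt(5)/123 ≈ 15.285 + 0.72718*I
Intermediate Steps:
M = -1/3 (M = -1/3*1 = -1/3 ≈ -0.33333)
t(l) = I*sqrt(5) (t(l) = sqrt(-5) = I*sqrt(5))
c(Q, I) = (-17 + I)/(-47 + Q)
c(t(M), -28)*(5 - 1)**2 = ((-17 - 28)/(-47 + I*sqrt(5)))*(5 - 1)**2 = (-45/(-47 + I*sqrt(5)))*4**2 = -45/(-47 + I*sqrt(5))*16 = -720/(-47 + I*sqrt(5))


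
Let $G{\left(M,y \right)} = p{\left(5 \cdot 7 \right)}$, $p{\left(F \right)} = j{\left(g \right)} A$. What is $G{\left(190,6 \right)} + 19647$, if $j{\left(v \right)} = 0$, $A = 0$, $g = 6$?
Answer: $19647$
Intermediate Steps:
$p{\left(F \right)} = 0$ ($p{\left(F \right)} = 0 \cdot 0 = 0$)
$G{\left(M,y \right)} = 0$
$G{\left(190,6 \right)} + 19647 = 0 + 19647 = 19647$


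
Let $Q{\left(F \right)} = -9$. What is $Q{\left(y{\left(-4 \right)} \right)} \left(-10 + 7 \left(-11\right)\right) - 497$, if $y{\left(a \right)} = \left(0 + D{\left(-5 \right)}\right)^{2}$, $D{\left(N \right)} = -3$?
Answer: $286$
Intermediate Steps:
$y{\left(a \right)} = 9$ ($y{\left(a \right)} = \left(0 - 3\right)^{2} = \left(-3\right)^{2} = 9$)
$Q{\left(y{\left(-4 \right)} \right)} \left(-10 + 7 \left(-11\right)\right) - 497 = - 9 \left(-10 + 7 \left(-11\right)\right) - 497 = - 9 \left(-10 - 77\right) - 497 = \left(-9\right) \left(-87\right) - 497 = 783 - 497 = 286$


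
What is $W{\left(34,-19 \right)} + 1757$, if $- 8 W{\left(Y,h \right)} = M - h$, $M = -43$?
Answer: $1760$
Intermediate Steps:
$W{\left(Y,h \right)} = \frac{43}{8} + \frac{h}{8}$ ($W{\left(Y,h \right)} = - \frac{-43 - h}{8} = \frac{43}{8} + \frac{h}{8}$)
$W{\left(34,-19 \right)} + 1757 = \left(\frac{43}{8} + \frac{1}{8} \left(-19\right)\right) + 1757 = \left(\frac{43}{8} - \frac{19}{8}\right) + 1757 = 3 + 1757 = 1760$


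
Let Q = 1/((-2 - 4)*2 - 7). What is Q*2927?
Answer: -2927/19 ≈ -154.05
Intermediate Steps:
Q = -1/19 (Q = 1/(-6*2 - 7) = 1/(-12 - 7) = 1/(-19) = -1/19 ≈ -0.052632)
Q*2927 = -1/19*2927 = -2927/19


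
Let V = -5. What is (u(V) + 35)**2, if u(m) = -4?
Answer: 961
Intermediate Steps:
(u(V) + 35)**2 = (-4 + 35)**2 = 31**2 = 961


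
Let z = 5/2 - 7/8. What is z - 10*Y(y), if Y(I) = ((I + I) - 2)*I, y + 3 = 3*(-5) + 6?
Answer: -24947/8 ≈ -3118.4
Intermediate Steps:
y = -12 (y = -3 + (3*(-5) + 6) = -3 + (-15 + 6) = -3 - 9 = -12)
z = 13/8 (z = 5*(½) - 7*⅛ = 5/2 - 7/8 = 13/8 ≈ 1.6250)
Y(I) = I*(-2 + 2*I) (Y(I) = (2*I - 2)*I = (-2 + 2*I)*I = I*(-2 + 2*I))
z - 10*Y(y) = 13/8 - 20*(-12)*(-1 - 12) = 13/8 - 20*(-12)*(-13) = 13/8 - 10*312 = 13/8 - 3120 = -24947/8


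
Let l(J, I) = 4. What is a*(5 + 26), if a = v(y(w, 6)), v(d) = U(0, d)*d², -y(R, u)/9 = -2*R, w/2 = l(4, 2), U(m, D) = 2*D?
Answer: 185131008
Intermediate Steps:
w = 8 (w = 2*4 = 8)
y(R, u) = 18*R (y(R, u) = -(-18)*R = 18*R)
v(d) = 2*d³ (v(d) = (2*d)*d² = 2*d³)
a = 5971968 (a = 2*(18*8)³ = 2*144³ = 2*2985984 = 5971968)
a*(5 + 26) = 5971968*(5 + 26) = 5971968*31 = 185131008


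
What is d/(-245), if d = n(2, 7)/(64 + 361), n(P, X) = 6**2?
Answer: -36/104125 ≈ -0.00034574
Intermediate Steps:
n(P, X) = 36
d = 36/425 (d = 36/(64 + 361) = 36/425 ≈ 0.084706)
d/(-245) = (36/425)/(-245) = (36/425)*(-1/245) = -36/104125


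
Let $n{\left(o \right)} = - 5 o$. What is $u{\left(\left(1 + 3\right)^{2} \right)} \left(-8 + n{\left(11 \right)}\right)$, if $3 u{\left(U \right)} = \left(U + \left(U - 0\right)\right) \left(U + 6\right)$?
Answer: $-14784$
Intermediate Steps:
$u{\left(U \right)} = \frac{2 U \left(6 + U\right)}{3}$ ($u{\left(U \right)} = \frac{\left(U + \left(U - 0\right)\right) \left(U + 6\right)}{3} = \frac{\left(U + \left(U + 0\right)\right) \left(6 + U\right)}{3} = \frac{\left(U + U\right) \left(6 + U\right)}{3} = \frac{2 U \left(6 + U\right)}{3}$)
$u{\left(\left(1 + 3\right)^{2} \right)} \left(-8 + n{\left(11 \right)}\right) = \frac{2 \left(1 + 3\right)^{2} \left(6 + \left(1 + 3\right)^{2}\right)}{3} \left(-8 - 55\right) = \frac{2 \cdot 4^{2} \left(6 + 4^{2}\right)}{3} \left(-8 - 55\right) = \frac{2}{3} \cdot 16 \left(6 + 16\right) \left(-63\right) = \frac{2}{3} \cdot 16 \cdot 22 \left(-63\right) = \frac{704}{3} \left(-63\right) = -14784$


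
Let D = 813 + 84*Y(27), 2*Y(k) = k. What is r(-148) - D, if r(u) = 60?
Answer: -1887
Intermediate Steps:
Y(k) = k/2
D = 1947 (D = 813 + 84*((½)*27) = 813 + 84*(27/2) = 813 + 1134 = 1947)
r(-148) - D = 60 - 1*1947 = 60 - 1947 = -1887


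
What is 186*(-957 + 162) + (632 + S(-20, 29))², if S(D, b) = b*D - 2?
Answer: -145370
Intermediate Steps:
S(D, b) = -2 + D*b (S(D, b) = D*b - 2 = -2 + D*b)
186*(-957 + 162) + (632 + S(-20, 29))² = 186*(-957 + 162) + (632 + (-2 - 20*29))² = 186*(-795) + (632 + (-2 - 580))² = -147870 + (632 - 582)² = -147870 + 50² = -147870 + 2500 = -145370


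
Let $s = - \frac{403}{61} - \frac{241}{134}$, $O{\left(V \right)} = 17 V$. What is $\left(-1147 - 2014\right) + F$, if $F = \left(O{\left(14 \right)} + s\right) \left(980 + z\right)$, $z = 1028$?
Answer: $\frac{1871296829}{4087} \approx 4.5787 \cdot 10^{5}$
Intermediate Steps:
$s = - \frac{68703}{8174}$ ($s = \left(-403\right) \frac{1}{61} - \frac{241}{134} = - \frac{403}{61} - \frac{241}{134} = - \frac{68703}{8174} \approx -8.4051$)
$F = \frac{1884215836}{4087}$ ($F = \left(17 \cdot 14 - \frac{68703}{8174}\right) \left(980 + 1028\right) = \left(238 - \frac{68703}{8174}\right) 2008 = \frac{1876709}{8174} \cdot 2008 = \frac{1884215836}{4087} \approx 4.6103 \cdot 10^{5}$)
$\left(-1147 - 2014\right) + F = \left(-1147 - 2014\right) + \frac{1884215836}{4087} = -3161 + \frac{1884215836}{4087} = \frac{1871296829}{4087}$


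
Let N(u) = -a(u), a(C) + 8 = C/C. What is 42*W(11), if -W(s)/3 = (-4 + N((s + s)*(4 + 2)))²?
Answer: -1134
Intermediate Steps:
a(C) = -7 (a(C) = -8 + C/C = -8 + 1 = -7)
N(u) = 7 (N(u) = -1*(-7) = 7)
W(s) = -27 (W(s) = -3*(-4 + 7)² = -3*3² = -3*9 = -27)
42*W(11) = 42*(-27) = -1134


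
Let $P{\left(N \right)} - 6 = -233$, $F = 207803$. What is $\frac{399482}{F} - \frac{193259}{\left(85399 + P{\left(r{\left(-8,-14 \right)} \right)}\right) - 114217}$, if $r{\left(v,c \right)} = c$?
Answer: $\frac{51762754667}{6035638135} \approx 8.5762$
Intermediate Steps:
$P{\left(N \right)} = -227$ ($P{\left(N \right)} = 6 - 233 = -227$)
$\frac{399482}{F} - \frac{193259}{\left(85399 + P{\left(r{\left(-8,-14 \right)} \right)}\right) - 114217} = \frac{399482}{207803} - \frac{193259}{\left(85399 - 227\right) - 114217} = 399482 \cdot \frac{1}{207803} - \frac{193259}{85172 - 114217} = \frac{399482}{207803} - \frac{193259}{-29045} = \frac{399482}{207803} - - \frac{193259}{29045} = \frac{399482}{207803} + \frac{193259}{29045} = \frac{51762754667}{6035638135}$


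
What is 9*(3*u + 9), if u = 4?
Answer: 189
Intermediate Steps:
9*(3*u + 9) = 9*(3*4 + 9) = 9*(12 + 9) = 9*21 = 189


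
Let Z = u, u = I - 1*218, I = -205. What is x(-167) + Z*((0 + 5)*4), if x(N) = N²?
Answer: 19429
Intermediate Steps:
u = -423 (u = -205 - 1*218 = -205 - 218 = -423)
Z = -423
x(-167) + Z*((0 + 5)*4) = (-167)² - 423*(0 + 5)*4 = 27889 - 2115*4 = 27889 - 423*20 = 27889 - 8460 = 19429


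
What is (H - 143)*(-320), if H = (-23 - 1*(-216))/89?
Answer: 4010880/89 ≈ 45066.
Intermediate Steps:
H = 193/89 (H = (-23 + 216)*(1/89) = 193*(1/89) = 193/89 ≈ 2.1685)
(H - 143)*(-320) = (193/89 - 143)*(-320) = -12534/89*(-320) = 4010880/89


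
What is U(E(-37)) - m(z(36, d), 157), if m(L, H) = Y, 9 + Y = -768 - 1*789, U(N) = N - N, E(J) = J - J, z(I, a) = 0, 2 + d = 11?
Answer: 1566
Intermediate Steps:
d = 9 (d = -2 + 11 = 9)
E(J) = 0
U(N) = 0
Y = -1566 (Y = -9 + (-768 - 1*789) = -9 + (-768 - 789) = -9 - 1557 = -1566)
m(L, H) = -1566
U(E(-37)) - m(z(36, d), 157) = 0 - 1*(-1566) = 0 + 1566 = 1566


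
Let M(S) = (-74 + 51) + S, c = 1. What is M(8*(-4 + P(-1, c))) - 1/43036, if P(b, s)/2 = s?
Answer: -1678405/43036 ≈ -39.000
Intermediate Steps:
P(b, s) = 2*s
M(S) = -23 + S
M(8*(-4 + P(-1, c))) - 1/43036 = (-23 + 8*(-4 + 2*1)) - 1/43036 = (-23 + 8*(-4 + 2)) - 1*1/43036 = (-23 + 8*(-2)) - 1/43036 = (-23 - 16) - 1/43036 = -39 - 1/43036 = -1678405/43036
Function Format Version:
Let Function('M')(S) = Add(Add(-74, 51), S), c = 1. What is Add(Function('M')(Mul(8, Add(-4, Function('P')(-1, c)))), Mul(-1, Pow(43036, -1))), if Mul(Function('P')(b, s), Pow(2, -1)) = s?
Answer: Rational(-1678405, 43036) ≈ -39.000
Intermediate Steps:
Function('P')(b, s) = Mul(2, s)
Function('M')(S) = Add(-23, S)
Add(Function('M')(Mul(8, Add(-4, Function('P')(-1, c)))), Mul(-1, Pow(43036, -1))) = Add(Add(-23, Mul(8, Add(-4, Mul(2, 1)))), Mul(-1, Pow(43036, -1))) = Add(Add(-23, Mul(8, Add(-4, 2))), Mul(-1, Rational(1, 43036))) = Add(Add(-23, Mul(8, -2)), Rational(-1, 43036)) = Add(Add(-23, -16), Rational(-1, 43036)) = Add(-39, Rational(-1, 43036)) = Rational(-1678405, 43036)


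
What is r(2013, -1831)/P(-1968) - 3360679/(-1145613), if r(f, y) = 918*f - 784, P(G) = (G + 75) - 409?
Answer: -8858751134/11080677 ≈ -799.48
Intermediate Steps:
P(G) = -334 + G (P(G) = (75 + G) - 409 = -334 + G)
r(f, y) = -784 + 918*f
r(2013, -1831)/P(-1968) - 3360679/(-1145613) = (-784 + 918*2013)/(-334 - 1968) - 3360679/(-1145613) = (-784 + 1847934)/(-2302) - 3360679*(-1/1145613) = 1847150*(-1/2302) + 28241/9627 = -923575/1151 + 28241/9627 = -8858751134/11080677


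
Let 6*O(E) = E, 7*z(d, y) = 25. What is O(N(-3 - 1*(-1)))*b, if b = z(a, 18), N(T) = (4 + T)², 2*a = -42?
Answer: 50/21 ≈ 2.3810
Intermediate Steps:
a = -21 (a = (½)*(-42) = -21)
z(d, y) = 25/7 (z(d, y) = (⅐)*25 = 25/7)
O(E) = E/6
b = 25/7 ≈ 3.5714
O(N(-3 - 1*(-1)))*b = ((4 + (-3 - 1*(-1)))²/6)*(25/7) = ((4 + (-3 + 1))²/6)*(25/7) = ((4 - 2)²/6)*(25/7) = ((⅙)*2²)*(25/7) = ((⅙)*4)*(25/7) = (⅔)*(25/7) = 50/21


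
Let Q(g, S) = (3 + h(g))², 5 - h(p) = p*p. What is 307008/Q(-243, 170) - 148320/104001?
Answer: -172329270782304/120843604221227 ≈ -1.4261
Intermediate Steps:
h(p) = 5 - p² (h(p) = 5 - p*p = 5 - p²)
Q(g, S) = (8 - g²)² (Q(g, S) = (3 + (5 - g²))² = (8 - g²)²)
307008/Q(-243, 170) - 148320/104001 = 307008/((-8 + (-243)²)²) - 148320/104001 = 307008/((-8 + 59049)²) - 148320*1/104001 = 307008/(59041²) - 49440/34667 = 307008/3485839681 - 49440/34667 = -172329270782304/120843604221227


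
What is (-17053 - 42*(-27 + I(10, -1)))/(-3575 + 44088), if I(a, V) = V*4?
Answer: -15751/40513 ≈ -0.38879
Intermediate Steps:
I(a, V) = 4*V
(-17053 - 42*(-27 + I(10, -1)))/(-3575 + 44088) = (-17053 - 42*(-27 + 4*(-1)))/(-3575 + 44088) = (-17053 - 42*(-27 - 4))/40513 = (-17053 - 42*(-31))*(1/40513) = (-17053 + 1302)*(1/40513) = -15751*1/40513 = -15751/40513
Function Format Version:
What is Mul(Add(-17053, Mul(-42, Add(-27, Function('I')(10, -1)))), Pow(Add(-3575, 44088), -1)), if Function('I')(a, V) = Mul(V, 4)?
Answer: Rational(-15751, 40513) ≈ -0.38879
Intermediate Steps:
Function('I')(a, V) = Mul(4, V)
Mul(Add(-17053, Mul(-42, Add(-27, Function('I')(10, -1)))), Pow(Add(-3575, 44088), -1)) = Mul(Add(-17053, Mul(-42, Add(-27, Mul(4, -1)))), Pow(Add(-3575, 44088), -1)) = Mul(Add(-17053, Mul(-42, Add(-27, -4))), Pow(40513, -1)) = Mul(Add(-17053, Mul(-42, -31)), Rational(1, 40513)) = Mul(Add(-17053, 1302), Rational(1, 40513)) = Mul(-15751, Rational(1, 40513)) = Rational(-15751, 40513)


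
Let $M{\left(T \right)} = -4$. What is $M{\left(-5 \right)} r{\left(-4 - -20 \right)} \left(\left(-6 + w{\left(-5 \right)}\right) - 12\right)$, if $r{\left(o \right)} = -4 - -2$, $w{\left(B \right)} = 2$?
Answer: $-128$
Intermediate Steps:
$r{\left(o \right)} = -2$ ($r{\left(o \right)} = -4 + 2 = -2$)
$M{\left(-5 \right)} r{\left(-4 - -20 \right)} \left(\left(-6 + w{\left(-5 \right)}\right) - 12\right) = \left(-4\right) \left(-2\right) \left(\left(-6 + 2\right) - 12\right) = 8 \left(-4 - 12\right) = 8 \left(-16\right) = -128$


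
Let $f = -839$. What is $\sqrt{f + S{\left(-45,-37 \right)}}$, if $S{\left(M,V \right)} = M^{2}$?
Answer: $\sqrt{1186} \approx 34.438$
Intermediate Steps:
$\sqrt{f + S{\left(-45,-37 \right)}} = \sqrt{-839 + \left(-45\right)^{2}} = \sqrt{-839 + 2025} = \sqrt{1186}$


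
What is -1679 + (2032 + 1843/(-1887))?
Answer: 664268/1887 ≈ 352.02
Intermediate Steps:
-1679 + (2032 + 1843/(-1887)) = -1679 + (2032 + 1843*(-1/1887)) = -1679 + (2032 - 1843/1887) = -1679 + 3832541/1887 = 664268/1887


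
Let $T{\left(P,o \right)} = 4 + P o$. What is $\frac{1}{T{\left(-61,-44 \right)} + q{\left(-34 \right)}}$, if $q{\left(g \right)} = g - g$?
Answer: $\frac{1}{2688} \approx 0.00037202$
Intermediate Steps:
$q{\left(g \right)} = 0$
$\frac{1}{T{\left(-61,-44 \right)} + q{\left(-34 \right)}} = \frac{1}{\left(4 - -2684\right) + 0} = \frac{1}{\left(4 + 2684\right) + 0} = \frac{1}{2688 + 0} = \frac{1}{2688}$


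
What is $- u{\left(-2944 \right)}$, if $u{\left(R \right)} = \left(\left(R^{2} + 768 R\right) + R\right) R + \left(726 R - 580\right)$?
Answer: $18853158724$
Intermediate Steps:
$u{\left(R \right)} = -580 + 726 R + R \left(R^{2} + 769 R\right)$ ($u{\left(R \right)} = \left(R^{2} + 769 R\right) R + \left(-580 + 726 R\right) = R \left(R^{2} + 769 R\right) + \left(-580 + 726 R\right) = -580 + 726 R + R \left(R^{2} + 769 R\right)$)
$- u{\left(-2944 \right)} = - (-580 + \left(-2944\right)^{3} + 726 \left(-2944\right) + 769 \left(-2944\right)^{2}) = - (-580 - 25516048384 - 2137344 + 769 \cdot 8667136) = - (-580 - 25516048384 - 2137344 + 6665027584) = \left(-1\right) \left(-18853158724\right) = 18853158724$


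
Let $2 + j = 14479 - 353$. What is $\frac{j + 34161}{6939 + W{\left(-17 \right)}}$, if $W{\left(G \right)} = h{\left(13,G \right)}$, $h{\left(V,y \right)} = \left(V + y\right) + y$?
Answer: $\frac{16095}{2306} \approx 6.9796$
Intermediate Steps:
$j = 14124$ ($j = -2 + \left(14479 - 353\right) = -2 + 14126 = 14124$)
$h{\left(V,y \right)} = V + 2 y$
$W{\left(G \right)} = 13 + 2 G$
$\frac{j + 34161}{6939 + W{\left(-17 \right)}} = \frac{14124 + 34161}{6939 + \left(13 + 2 \left(-17\right)\right)} = \frac{48285}{6939 + \left(13 - 34\right)} = \frac{48285}{6939 - 21} = \frac{48285}{6918} = 48285 \cdot \frac{1}{6918} = \frac{16095}{2306}$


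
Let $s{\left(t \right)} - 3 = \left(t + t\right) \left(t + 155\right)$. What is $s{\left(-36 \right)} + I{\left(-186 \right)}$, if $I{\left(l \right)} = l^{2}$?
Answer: $26031$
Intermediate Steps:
$s{\left(t \right)} = 3 + 2 t \left(155 + t\right)$ ($s{\left(t \right)} = 3 + \left(t + t\right) \left(t + 155\right) = 3 + 2 t \left(155 + t\right)$)
$s{\left(-36 \right)} + I{\left(-186 \right)} = \left(3 + 2 \left(-36\right)^{2} + 310 \left(-36\right)\right) + \left(-186\right)^{2} = \left(3 + 2 \cdot 1296 - 11160\right) + 34596 = \left(3 + 2592 - 11160\right) + 34596 = -8565 + 34596 = 26031$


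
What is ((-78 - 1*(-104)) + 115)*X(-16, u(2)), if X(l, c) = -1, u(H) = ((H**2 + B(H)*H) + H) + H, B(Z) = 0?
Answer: -141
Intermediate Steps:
u(H) = H**2 + 2*H (u(H) = ((H**2 + 0*H) + H) + H = ((H**2 + 0) + H) + H = (H**2 + H) + H = (H + H**2) + H = H**2 + 2*H)
((-78 - 1*(-104)) + 115)*X(-16, u(2)) = ((-78 - 1*(-104)) + 115)*(-1) = ((-78 + 104) + 115)*(-1) = (26 + 115)*(-1) = 141*(-1) = -141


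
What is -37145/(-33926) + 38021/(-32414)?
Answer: -21470604/274919341 ≈ -0.078098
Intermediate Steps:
-37145/(-33926) + 38021/(-32414) = -37145*(-1/33926) + 38021*(-1/32414) = 37145/33926 - 38021/32414 = -21470604/274919341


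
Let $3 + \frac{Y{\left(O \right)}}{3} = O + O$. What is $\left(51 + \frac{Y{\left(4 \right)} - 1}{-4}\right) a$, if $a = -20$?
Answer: $-950$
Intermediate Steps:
$Y{\left(O \right)} = -9 + 6 O$ ($Y{\left(O \right)} = -9 + 3 \left(O + O\right) = -9 + 3 \cdot 2 O = -9 + 6 O$)
$\left(51 + \frac{Y{\left(4 \right)} - 1}{-4}\right) a = \left(51 + \frac{\left(-9 + 6 \cdot 4\right) - 1}{-4}\right) \left(-20\right) = \left(51 - \frac{\left(-9 + 24\right) - 1}{4}\right) \left(-20\right) = \left(51 - \frac{15 - 1}{4}\right) \left(-20\right) = \left(51 - \frac{7}{2}\right) \left(-20\right) = \frac{95}{2} \left(-20\right) = -950$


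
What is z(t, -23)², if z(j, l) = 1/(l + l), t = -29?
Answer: 1/2116 ≈ 0.00047259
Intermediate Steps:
z(j, l) = 1/(2*l)
z(t, -23)² = ((½)/(-23))² = ((½)*(-1/23))² = (-1/46)² = 1/2116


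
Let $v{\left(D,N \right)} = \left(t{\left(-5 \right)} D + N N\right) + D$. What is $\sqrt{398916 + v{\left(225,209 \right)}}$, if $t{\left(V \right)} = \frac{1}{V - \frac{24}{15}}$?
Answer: $\frac{\sqrt{53577337}}{11} \approx 665.42$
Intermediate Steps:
$t{\left(V \right)} = \frac{1}{- \frac{8}{5} + V}$ ($t{\left(V \right)} = \frac{1}{V - \frac{8}{5}} = \frac{1}{- \frac{8}{5} + V}$)
$v{\left(D,N \right)} = N^{2} + \frac{28 D}{33}$ ($v{\left(D,N \right)} = \left(\frac{5}{-8 + 5 \left(-5\right)} D + N N\right) + D = \left(\frac{5}{-8 - 25} D + N^{2}\right) + D = \left(\frac{5}{-33} D + N^{2}\right) + D = \left(5 \left(- \frac{1}{33}\right) D + N^{2}\right) + D = \left(- \frac{5 D}{33} + N^{2}\right) + D = \left(N^{2} - \frac{5 D}{33}\right) + D = N^{2} + \frac{28 D}{33}$)
$\sqrt{398916 + v{\left(225,209 \right)}} = \sqrt{398916 + \left(209^{2} + \frac{28}{33} \cdot 225\right)} = \sqrt{398916 + \left(43681 + \frac{2100}{11}\right)} = \sqrt{398916 + \frac{482591}{11}} = \sqrt{\frac{4870667}{11}} = \frac{\sqrt{53577337}}{11}$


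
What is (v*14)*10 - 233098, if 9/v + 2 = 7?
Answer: -232846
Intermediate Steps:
v = 9/5 (v = 9/(-2 + 7) = 9/5 ≈ 1.8000)
(v*14)*10 - 233098 = ((9/5)*14)*10 - 233098 = (126/5)*10 - 233098 = 252 - 233098 = -232846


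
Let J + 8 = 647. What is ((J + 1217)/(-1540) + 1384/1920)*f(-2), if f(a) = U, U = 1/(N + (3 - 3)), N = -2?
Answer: 8951/36960 ≈ 0.24218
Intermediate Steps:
J = 639 (J = -8 + 647 = 639)
U = -½ (U = 1/(-2 + (3 - 3)) = 1/(-2 + 0) = 1/(-2) = -½ ≈ -0.50000)
f(a) = -½
((J + 1217)/(-1540) + 1384/1920)*f(-2) = ((639 + 1217)/(-1540) + 1384/1920)*(-½) = (1856*(-1/1540) + 1384*(1/1920))*(-½) = (-464/385 + 173/240)*(-½) = -8951/18480*(-½) = 8951/36960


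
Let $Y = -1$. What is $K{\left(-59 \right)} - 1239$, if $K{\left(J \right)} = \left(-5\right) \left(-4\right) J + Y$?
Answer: $-2420$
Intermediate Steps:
$K{\left(J \right)} = -1 + 20 J$ ($K{\left(J \right)} = \left(-5\right) \left(-4\right) J - 1 = 20 J - 1 = -1 + 20 J$)
$K{\left(-59 \right)} - 1239 = \left(-1 + 20 \left(-59\right)\right) - 1239 = \left(-1 - 1180\right) - 1239 = -1181 - 1239 = -2420$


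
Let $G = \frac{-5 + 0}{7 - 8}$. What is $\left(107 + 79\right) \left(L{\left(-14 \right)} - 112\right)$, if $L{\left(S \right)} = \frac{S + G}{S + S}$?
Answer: $- \frac{290811}{14} \approx -20772.0$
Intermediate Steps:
$G = 5$ ($G = - \frac{5}{-1} = \left(-5\right) \left(-1\right) = 5$)
$L{\left(S \right)} = \frac{5 + S}{2 S}$ ($L{\left(S \right)} = \frac{S + 5}{S + S} = \frac{5 + S}{2 S}$)
$\left(107 + 79\right) \left(L{\left(-14 \right)} - 112\right) = \left(107 + 79\right) \left(\frac{5 - 14}{2 \left(-14\right)} - 112\right) = 186 \left(\frac{1}{2} \left(- \frac{1}{14}\right) \left(-9\right) - 112\right) = 186 \left(\frac{9}{28} - 112\right) = 186 \left(- \frac{3127}{28}\right) = - \frac{290811}{14}$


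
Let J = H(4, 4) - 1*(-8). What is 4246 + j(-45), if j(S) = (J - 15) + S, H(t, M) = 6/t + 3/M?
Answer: 16785/4 ≈ 4196.3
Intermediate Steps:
H(t, M) = 3/M + 6/t
J = 41/4 (J = (3/4 + 6/4) - 1*(-8) = (3*(¼) + 6*(¼)) + 8 = (¾ + 3/2) + 8 = 9/4 + 8 = 41/4 ≈ 10.250)
j(S) = -19/4 + S (j(S) = (41/4 - 15) + S = -19/4 + S)
4246 + j(-45) = 4246 + (-19/4 - 45) = 4246 - 199/4 = 16785/4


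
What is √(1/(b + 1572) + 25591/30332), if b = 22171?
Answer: √109400971200863205/360086338 ≈ 0.91855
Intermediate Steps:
√(1/(b + 1572) + 25591/30332) = √(1/(22171 + 1572) + 25591/30332) = √(1/23743 + 25591*(1/30332)) = √(1/23743 + 25591/30332) = √(607637445/720172676) = √109400971200863205/360086338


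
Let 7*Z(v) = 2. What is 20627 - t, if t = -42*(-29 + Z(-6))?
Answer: 19421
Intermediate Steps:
Z(v) = 2/7 (Z(v) = (1/7)*2 = 2/7)
t = 1206 (t = -42*(-29 + 2/7) = -42*(-201/7) = 1206)
20627 - t = 20627 - 1*1206 = 20627 - 1206 = 19421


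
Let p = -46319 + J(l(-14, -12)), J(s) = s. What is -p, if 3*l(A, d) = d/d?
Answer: 138956/3 ≈ 46319.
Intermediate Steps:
l(A, d) = 1/3 (l(A, d) = (d/d)/3 = (1/3)*1 = 1/3)
p = -138956/3 (p = -46319 + 1/3 = -138956/3 ≈ -46319.)
-p = -1*(-138956/3) = 138956/3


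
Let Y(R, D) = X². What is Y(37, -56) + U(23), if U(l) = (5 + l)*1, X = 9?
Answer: 109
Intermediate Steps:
U(l) = 5 + l
Y(R, D) = 81 (Y(R, D) = 9² = 81)
Y(37, -56) + U(23) = 81 + (5 + 23) = 81 + 28 = 109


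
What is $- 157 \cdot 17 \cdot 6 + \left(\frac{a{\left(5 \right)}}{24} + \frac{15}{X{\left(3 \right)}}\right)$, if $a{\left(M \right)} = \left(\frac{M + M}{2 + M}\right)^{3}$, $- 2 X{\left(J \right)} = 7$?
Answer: $- \frac{16482691}{1029} \approx -16018.0$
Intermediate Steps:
$X{\left(J \right)} = - \frac{7}{2}$ ($X{\left(J \right)} = \left(- \frac{1}{2}\right) 7 = - \frac{7}{2}$)
$a{\left(M \right)} = \frac{8 M^{3}}{\left(2 + M\right)^{3}}$ ($a{\left(M \right)} = \left(\frac{2 M}{2 + M}\right)^{3} = \frac{8 M^{3}}{\left(2 + M\right)^{3}}$)
$- 157 \cdot 17 \cdot 6 + \left(\frac{a{\left(5 \right)}}{24} + \frac{15}{X{\left(3 \right)}}\right) = - 157 \cdot 17 \cdot 6 + \left(\frac{8 \cdot 5^{3} \frac{1}{\left(2 + 5\right)^{3}}}{24} + \frac{15}{- \frac{7}{2}}\right) = \left(-157\right) 102 + \left(8 \cdot 125 \cdot \frac{1}{343} \cdot \frac{1}{24} + 15 \left(- \frac{2}{7}\right)\right) = -16014 - \left(\frac{30}{7} - 8 \cdot 125 \cdot \frac{1}{343} \cdot \frac{1}{24}\right) = -16014 + \left(\frac{1000}{343} \cdot \frac{1}{24} - \frac{30}{7}\right) = -16014 + \left(\frac{125}{1029} - \frac{30}{7}\right) = -16014 - \frac{4285}{1029} = - \frac{16482691}{1029}$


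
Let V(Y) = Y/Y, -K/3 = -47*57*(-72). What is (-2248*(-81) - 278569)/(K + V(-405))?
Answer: 96481/578663 ≈ 0.16673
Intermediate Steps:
K = -578664 (K = -3*(-47*57)*(-72) = -(-8037)*(-72) = -3*192888 = -578664)
V(Y) = 1
(-2248*(-81) - 278569)/(K + V(-405)) = (-2248*(-81) - 278569)/(-578664 + 1) = (182088 - 278569)/(-578663) = -96481*(-1/578663) = 96481/578663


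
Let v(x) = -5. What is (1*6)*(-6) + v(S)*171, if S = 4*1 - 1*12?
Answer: -891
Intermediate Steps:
S = -8 (S = 4 - 12 = -8)
(1*6)*(-6) + v(S)*171 = (1*6)*(-6) - 5*171 = 6*(-6) - 855 = -36 - 855 = -891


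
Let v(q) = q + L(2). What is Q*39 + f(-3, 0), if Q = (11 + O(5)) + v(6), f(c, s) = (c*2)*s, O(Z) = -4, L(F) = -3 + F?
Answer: 468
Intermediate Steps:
v(q) = -1 + q (v(q) = q + (-3 + 2) = q - 1 = -1 + q)
f(c, s) = 2*c*s (f(c, s) = (2*c)*s = 2*c*s)
Q = 12 (Q = (11 - 4) + (-1 + 6) = 7 + 5 = 12)
Q*39 + f(-3, 0) = 12*39 + 2*(-3)*0 = 468 + 0 = 468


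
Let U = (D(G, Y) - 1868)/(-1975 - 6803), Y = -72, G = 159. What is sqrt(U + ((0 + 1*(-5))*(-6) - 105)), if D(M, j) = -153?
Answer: I*sqrt(5761255962)/8778 ≈ 8.647*I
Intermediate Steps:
U = 2021/8778 (U = (-153 - 1868)/(-1975 - 6803) = -2021/(-8778) = -2021*(-1/8778) = 2021/8778 ≈ 0.23023)
sqrt(U + ((0 + 1*(-5))*(-6) - 105)) = sqrt(2021/8778 + ((0 + 1*(-5))*(-6) - 105)) = sqrt(2021/8778 + ((0 - 5)*(-6) - 105)) = sqrt(2021/8778 + (-5*(-6) - 105)) = sqrt(2021/8778 + (30 - 105)) = sqrt(2021/8778 - 75) = sqrt(-656329/8778) = I*sqrt(5761255962)/8778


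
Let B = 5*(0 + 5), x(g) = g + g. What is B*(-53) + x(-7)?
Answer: -1339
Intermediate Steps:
x(g) = 2*g
B = 25 (B = 5*5 = 25)
B*(-53) + x(-7) = 25*(-53) + 2*(-7) = -1325 - 14 = -1339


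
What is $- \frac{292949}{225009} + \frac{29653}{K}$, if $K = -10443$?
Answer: $- \frac{3243819428}{783256329} \approx -4.1414$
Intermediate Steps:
$- \frac{292949}{225009} + \frac{29653}{K} = - \frac{292949}{225009} + \frac{29653}{-10443} = \left(-292949\right) \frac{1}{225009} + 29653 \left(- \frac{1}{10443}\right) = - \frac{292949}{225009} - \frac{29653}{10443} = - \frac{3243819428}{783256329}$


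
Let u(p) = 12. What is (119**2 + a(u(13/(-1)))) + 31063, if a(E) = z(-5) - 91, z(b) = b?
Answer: 45128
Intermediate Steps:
a(E) = -96 (a(E) = -5 - 91 = -96)
(119**2 + a(u(13/(-1)))) + 31063 = (119**2 - 96) + 31063 = (14161 - 96) + 31063 = 14065 + 31063 = 45128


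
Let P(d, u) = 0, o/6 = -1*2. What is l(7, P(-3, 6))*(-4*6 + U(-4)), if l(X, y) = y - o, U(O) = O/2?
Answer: -312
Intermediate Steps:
o = -12 (o = 6*(-1*2) = 6*(-2) = -12)
U(O) = O/2 (U(O) = O*(½) = O/2)
l(X, y) = 12 + y (l(X, y) = y - 1*(-12) = y + 12 = 12 + y)
l(7, P(-3, 6))*(-4*6 + U(-4)) = (12 + 0)*(-4*6 + (½)*(-4)) = 12*(-4*6 - 2) = 12*(-24 - 2) = 12*(-26) = -312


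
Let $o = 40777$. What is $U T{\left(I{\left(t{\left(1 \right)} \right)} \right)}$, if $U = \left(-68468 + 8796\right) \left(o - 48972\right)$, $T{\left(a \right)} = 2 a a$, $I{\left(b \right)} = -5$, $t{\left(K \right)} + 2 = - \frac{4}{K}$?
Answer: $24450602000$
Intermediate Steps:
$t{\left(K \right)} = -2 - \frac{4}{K}$
$T{\left(a \right)} = 2 a^{2}$
$U = 489012040$ ($U = \left(-68468 + 8796\right) \left(40777 - 48972\right) = - 59672 \left(40777 - 48972\right) = \left(-59672\right) \left(-8195\right) = 489012040$)
$U T{\left(I{\left(t{\left(1 \right)} \right)} \right)} = 489012040 \cdot 2 \left(-5\right)^{2} = 489012040 \cdot 2 \cdot 25 = 489012040 \cdot 50 = 24450602000$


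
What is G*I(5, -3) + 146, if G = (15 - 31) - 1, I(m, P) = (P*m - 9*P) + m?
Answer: -143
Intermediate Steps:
I(m, P) = m - 9*P + P*m (I(m, P) = (-9*P + P*m) + m = m - 9*P + P*m)
G = -17 (G = -16 - 1 = -17)
G*I(5, -3) + 146 = -17*(5 - 9*(-3) - 3*5) + 146 = -17*(5 + 27 - 15) + 146 = -17*17 + 146 = -289 + 146 = -143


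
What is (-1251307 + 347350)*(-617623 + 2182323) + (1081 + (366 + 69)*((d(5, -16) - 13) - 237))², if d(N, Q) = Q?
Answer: -1401281710259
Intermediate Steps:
(-1251307 + 347350)*(-617623 + 2182323) + (1081 + (366 + 69)*((d(5, -16) - 13) - 237))² = (-1251307 + 347350)*(-617623 + 2182323) + (1081 + (366 + 69)*((-16 - 13) - 237))² = -903957*1564700 + (1081 + 435*(-29 - 237))² = -1414421517900 + (1081 + 435*(-266))² = -1414421517900 + (1081 - 115710)² = -1414421517900 + (-114629)² = -1414421517900 + 13139807641 = -1401281710259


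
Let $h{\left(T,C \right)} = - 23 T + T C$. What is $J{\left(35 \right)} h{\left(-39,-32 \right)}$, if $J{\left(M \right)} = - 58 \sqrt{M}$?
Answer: $- 124410 \sqrt{35} \approx -7.3602 \cdot 10^{5}$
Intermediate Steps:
$h{\left(T,C \right)} = - 23 T + C T$
$J{\left(35 \right)} h{\left(-39,-32 \right)} = - 58 \sqrt{35} \left(- 39 \left(-23 - 32\right)\right) = - 58 \sqrt{35} \left(\left(-39\right) \left(-55\right)\right) = - 58 \sqrt{35} \cdot 2145 = - 124410 \sqrt{35}$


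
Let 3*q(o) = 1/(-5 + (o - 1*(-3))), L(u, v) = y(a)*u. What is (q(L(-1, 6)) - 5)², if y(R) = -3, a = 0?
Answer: 196/9 ≈ 21.778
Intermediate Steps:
L(u, v) = -3*u
q(o) = 1/(3*(-2 + o)) (q(o) = 1/(3*(-5 + (o - 1*(-3)))) = 1/(3*(-5 + (o + 3))) = 1/(3*(-5 + (3 + o))) = 1/(3*(-2 + o)))
(q(L(-1, 6)) - 5)² = (1/(3*(-2 - 3*(-1))) - 5)² = (1/(3*(-2 + 3)) - 5)² = ((⅓)/1 - 5)² = ((⅓)*1 - 5)² = (⅓ - 5)² = (-14/3)² = 196/9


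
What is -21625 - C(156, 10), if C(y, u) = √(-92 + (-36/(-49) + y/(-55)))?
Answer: -21625 - 2*I*√3487055/385 ≈ -21625.0 - 9.7006*I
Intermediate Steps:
C(y, u) = √(-4472/49 - y/55) (C(y, u) = √(-92 + (-36*(-1/49) + y*(-1/55))) = √(-92 + (36/49 - y/55)) = √(-4472/49 - y/55))
-21625 - C(156, 10) = -21625 - √(-13527800 - 2695*156)/385 = -21625 - √(-13527800 - 420420)/385 = -21625 - √(-13948220)/385 = -21625 - 2*I*√3487055/385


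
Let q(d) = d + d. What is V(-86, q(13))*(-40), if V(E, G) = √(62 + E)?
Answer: -80*I*√6 ≈ -195.96*I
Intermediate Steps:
q(d) = 2*d
V(-86, q(13))*(-40) = √(62 - 86)*(-40) = √(-24)*(-40) = (2*I*√6)*(-40) = -80*I*√6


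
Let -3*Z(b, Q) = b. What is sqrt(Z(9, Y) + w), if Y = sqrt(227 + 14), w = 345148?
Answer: sqrt(345145) ≈ 587.49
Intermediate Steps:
Y = sqrt(241) ≈ 15.524
Z(b, Q) = -b/3
sqrt(Z(9, Y) + w) = sqrt(-1/3*9 + 345148) = sqrt(-3 + 345148) = sqrt(345145)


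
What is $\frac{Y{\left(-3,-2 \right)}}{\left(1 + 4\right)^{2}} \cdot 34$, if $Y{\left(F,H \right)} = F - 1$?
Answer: $- \frac{136}{25} \approx -5.44$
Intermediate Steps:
$Y{\left(F,H \right)} = -1 + F$
$\frac{Y{\left(-3,-2 \right)}}{\left(1 + 4\right)^{2}} \cdot 34 = \frac{-1 - 3}{\left(1 + 4\right)^{2}} \cdot 34 = \frac{1}{5^{2}} \left(-4\right) 34 = \frac{1}{25} \left(-4\right) 34 = \left(- \frac{4}{25}\right) 34 = - \frac{136}{25}$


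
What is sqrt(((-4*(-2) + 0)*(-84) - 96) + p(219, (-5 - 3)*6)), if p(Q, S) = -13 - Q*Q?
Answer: I*sqrt(48742) ≈ 220.78*I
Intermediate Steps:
p(Q, S) = -13 - Q**2
sqrt(((-4*(-2) + 0)*(-84) - 96) + p(219, (-5 - 3)*6)) = sqrt(((-4*(-2) + 0)*(-84) - 96) + (-13 - 1*219**2)) = sqrt(((8 + 0)*(-84) - 96) + (-13 - 1*47961)) = sqrt((8*(-84) - 96) + (-13 - 47961)) = sqrt((-672 - 96) - 47974) = sqrt(-768 - 47974) = sqrt(-48742) = I*sqrt(48742)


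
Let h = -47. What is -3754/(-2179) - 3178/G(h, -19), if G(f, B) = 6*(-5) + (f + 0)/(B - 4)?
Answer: 161685648/1401097 ≈ 115.40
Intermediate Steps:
G(f, B) = -30 + f/(-4 + B)
-3754/(-2179) - 3178/G(h, -19) = -3754/(-2179) - 3178*(-4 - 19)/(120 - 47 - 30*(-19)) = -3754*(-1/2179) - 3178*(-23/(120 - 47 + 570)) = 3754/2179 - 3178/((-1/23*643)) = 3754/2179 - 3178/(-643/23) = 3754/2179 - 3178*(-23/643) = 3754/2179 + 73094/643 = 161685648/1401097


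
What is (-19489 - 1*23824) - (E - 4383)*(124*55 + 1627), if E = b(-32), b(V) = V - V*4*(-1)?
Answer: 38331408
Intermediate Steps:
b(V) = 5*V (b(V) = V - 4*V*(-1) = V - (-4)*V = V + 4*V = 5*V)
E = -160 (E = 5*(-32) = -160)
(-19489 - 1*23824) - (E - 4383)*(124*55 + 1627) = (-19489 - 1*23824) - (-160 - 4383)*(124*55 + 1627) = (-19489 - 23824) - (-4543)*(6820 + 1627) = -43313 - (-4543)*8447 = -43313 - 1*(-38374721) = -43313 + 38374721 = 38331408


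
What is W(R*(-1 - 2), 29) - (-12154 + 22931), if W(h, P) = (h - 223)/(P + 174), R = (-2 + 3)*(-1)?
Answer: -2187951/203 ≈ -10778.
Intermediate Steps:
R = -1 (R = 1*(-1) = -1)
W(h, P) = (-223 + h)/(174 + P)
W(R*(-1 - 2), 29) - (-12154 + 22931) = (-223 - (-1 - 2))/(174 + 29) - (-12154 + 22931) = (-223 - 1*(-3))/203 - 1*10777 = (-223 + 3)/203 - 10777 = (1/203)*(-220) - 10777 = -220/203 - 10777 = -2187951/203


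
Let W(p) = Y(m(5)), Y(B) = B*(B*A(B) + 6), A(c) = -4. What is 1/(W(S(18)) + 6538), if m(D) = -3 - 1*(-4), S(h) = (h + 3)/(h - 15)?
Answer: 1/6540 ≈ 0.00015291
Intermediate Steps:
S(h) = (3 + h)/(-15 + h)
m(D) = 1 (m(D) = -3 + 4 = 1)
Y(B) = B*(6 - 4*B) (Y(B) = B*(B*(-4) + 6) = B*(-4*B + 6) = B*(6 - 4*B))
W(p) = 2 (W(p) = 2*1*(3 - 2*1) = 2*1*(3 - 2) = 2*1*1 = 2)
1/(W(S(18)) + 6538) = 1/(2 + 6538) = 1/6540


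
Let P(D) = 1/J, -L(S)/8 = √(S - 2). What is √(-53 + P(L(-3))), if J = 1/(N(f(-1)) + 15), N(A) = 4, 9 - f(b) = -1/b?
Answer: I*√34 ≈ 5.8309*I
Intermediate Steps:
f(b) = 9 + 1/b (f(b) = 9 - (-1)/b = 9 + 1/b)
J = 1/19 (J = 1/(4 + 15) = 1/19 ≈ 0.052632)
L(S) = -8*√(-2 + S) (L(S) = -8*√(S - 2) = -8*√(-2 + S))
P(D) = 19 (P(D) = 1/(1/19) = 19)
√(-53 + P(L(-3))) = √(-53 + 19) = √(-34) = I*√34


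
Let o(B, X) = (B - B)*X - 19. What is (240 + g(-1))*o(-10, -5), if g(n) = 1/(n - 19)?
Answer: -91181/20 ≈ -4559.0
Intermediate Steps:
g(n) = 1/(-19 + n)
o(B, X) = -19 (o(B, X) = 0*X - 19 = 0 - 19 = -19)
(240 + g(-1))*o(-10, -5) = (240 + 1/(-19 - 1))*(-19) = (240 + 1/(-20))*(-19) = (240 - 1/20)*(-19) = (4799/20)*(-19) = -91181/20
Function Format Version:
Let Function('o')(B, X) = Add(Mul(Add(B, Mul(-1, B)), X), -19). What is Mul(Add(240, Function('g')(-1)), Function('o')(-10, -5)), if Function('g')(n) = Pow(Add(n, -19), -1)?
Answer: Rational(-91181, 20) ≈ -4559.0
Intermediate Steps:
Function('g')(n) = Pow(Add(-19, n), -1)
Function('o')(B, X) = -19 (Function('o')(B, X) = Add(Mul(0, X), -19) = Add(0, -19) = -19)
Mul(Add(240, Function('g')(-1)), Function('o')(-10, -5)) = Mul(Add(240, Pow(Add(-19, -1), -1)), -19) = Mul(Add(240, Pow(-20, -1)), -19) = Mul(Add(240, Rational(-1, 20)), -19) = Mul(Rational(4799, 20), -19) = Rational(-91181, 20)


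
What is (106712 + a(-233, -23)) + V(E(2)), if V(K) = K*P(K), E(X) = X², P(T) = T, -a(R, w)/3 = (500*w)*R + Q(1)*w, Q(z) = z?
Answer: -7931703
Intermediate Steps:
a(R, w) = -3*w - 1500*R*w (a(R, w) = -3*((500*w)*R + 1*w) = -3*(500*R*w + w) = -3*(w + 500*R*w) = -3*w - 1500*R*w)
V(K) = K² (V(K) = K*K = K²)
(106712 + a(-233, -23)) + V(E(2)) = (106712 - 3*(-23)*(1 + 500*(-233))) + (2²)² = (106712 - 3*(-23)*(1 - 116500)) + 4² = (106712 - 3*(-23)*(-116499)) + 16 = (106712 - 8038431) + 16 = -7931719 + 16 = -7931703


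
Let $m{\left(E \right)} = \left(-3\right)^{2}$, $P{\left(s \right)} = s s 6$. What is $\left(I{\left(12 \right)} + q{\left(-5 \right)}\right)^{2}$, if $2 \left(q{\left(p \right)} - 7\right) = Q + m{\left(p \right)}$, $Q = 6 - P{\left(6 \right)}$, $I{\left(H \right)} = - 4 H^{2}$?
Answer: $\frac{1792921}{4} \approx 4.4823 \cdot 10^{5}$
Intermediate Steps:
$P{\left(s \right)} = 6 s^{2}$ ($P{\left(s \right)} = s^{2} \cdot 6 = 6 s^{2}$)
$m{\left(E \right)} = 9$
$Q = -210$ ($Q = 6 - 6 \cdot 6^{2} = 6 - 6 \cdot 36 = 6 - 216 = -210$)
$q{\left(p \right)} = - \frac{187}{2}$ ($q{\left(p \right)} = 7 + \frac{-210 + 9}{2} = 7 + \frac{1}{2} \left(-201\right) = 7 - \frac{201}{2} = - \frac{187}{2}$)
$\left(I{\left(12 \right)} + q{\left(-5 \right)}\right)^{2} = \left(- 4 \cdot 12^{2} - \frac{187}{2}\right)^{2} = \left(\left(-4\right) 144 - \frac{187}{2}\right)^{2} = \left(-576 - \frac{187}{2}\right)^{2} = \left(- \frac{1339}{2}\right)^{2} = \frac{1792921}{4}$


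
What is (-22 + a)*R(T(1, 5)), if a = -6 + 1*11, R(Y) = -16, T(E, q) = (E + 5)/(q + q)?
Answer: 272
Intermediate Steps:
T(E, q) = (5 + E)/(2*q) (T(E, q) = (5 + E)/((2*q)) = (5 + E)*(1/(2*q)) = (5 + E)/(2*q))
a = 5 (a = -6 + 11 = 5)
(-22 + a)*R(T(1, 5)) = (-22 + 5)*(-16) = -17*(-16) = 272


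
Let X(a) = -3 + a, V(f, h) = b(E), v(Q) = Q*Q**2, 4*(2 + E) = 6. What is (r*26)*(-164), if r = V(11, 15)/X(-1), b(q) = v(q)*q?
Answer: 533/8 ≈ 66.625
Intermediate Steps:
E = -1/2 (E = -2 + (1/4)*6 = -2 + 3/2 = -1/2 ≈ -0.50000)
v(Q) = Q**3
b(q) = q**4 (b(q) = q**3*q = q**4)
V(f, h) = 1/16 (V(f, h) = (-1/2)**4 = 1/16)
r = -1/64 (r = 1/(16*(-3 - 1)) = (1/16)/(-4) = (1/16)*(-1/4) = -1/64 ≈ -0.015625)
(r*26)*(-164) = -1/64*26*(-164) = -13/32*(-164) = 533/8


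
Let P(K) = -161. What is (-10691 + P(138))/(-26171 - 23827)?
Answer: 5426/24999 ≈ 0.21705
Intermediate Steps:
(-10691 + P(138))/(-26171 - 23827) = (-10691 - 161)/(-26171 - 23827) = -10852/(-49998) = -10852*(-1/49998) = 5426/24999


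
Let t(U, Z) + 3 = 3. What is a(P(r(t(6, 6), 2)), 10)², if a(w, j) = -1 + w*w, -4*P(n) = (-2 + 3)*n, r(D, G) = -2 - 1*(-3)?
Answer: 225/256 ≈ 0.87891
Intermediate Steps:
t(U, Z) = 0 (t(U, Z) = -3 + 3 = 0)
r(D, G) = 1 (r(D, G) = -2 + 3 = 1)
P(n) = -n/4 (P(n) = -(-2 + 3)*n/4 = -n/4)
a(w, j) = -1 + w²
a(P(r(t(6, 6), 2)), 10)² = (-1 + (-¼*1)²)² = (-1 + (-¼)²)² = (-1 + 1/16)² = (-15/16)² = 225/256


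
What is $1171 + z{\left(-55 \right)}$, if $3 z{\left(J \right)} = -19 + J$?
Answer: $\frac{3439}{3} \approx 1146.3$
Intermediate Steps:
$z{\left(J \right)} = - \frac{19}{3} + \frac{J}{3}$ ($z{\left(J \right)} = \frac{-19 + J}{3} = - \frac{19}{3} + \frac{J}{3}$)
$1171 + z{\left(-55 \right)} = 1171 + \left(- \frac{19}{3} + \frac{1}{3} \left(-55\right)\right) = 1171 - \frac{74}{3} = \frac{3439}{3}$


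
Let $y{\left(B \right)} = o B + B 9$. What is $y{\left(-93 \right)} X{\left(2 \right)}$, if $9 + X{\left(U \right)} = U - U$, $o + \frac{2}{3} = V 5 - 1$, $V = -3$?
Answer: $-6417$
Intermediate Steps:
$o = - \frac{50}{3}$ ($o = - \frac{2}{3} - 16 = - \frac{50}{3} \approx -16.667$)
$X{\left(U \right)} = -9$ ($X{\left(U \right)} = -9 + \left(U - U\right) = -9 + 0 = -9$)
$y{\left(B \right)} = - \frac{23 B}{3}$ ($y{\left(B \right)} = - \frac{50 B}{3} + B 9 = - \frac{50 B}{3} + 9 B = - \frac{23 B}{3}$)
$y{\left(-93 \right)} X{\left(2 \right)} = \left(- \frac{23}{3}\right) \left(-93\right) \left(-9\right) = 713 \left(-9\right) = -6417$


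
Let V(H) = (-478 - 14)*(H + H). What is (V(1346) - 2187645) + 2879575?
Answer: -632534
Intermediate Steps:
V(H) = -984*H
(V(1346) - 2187645) + 2879575 = (-984*1346 - 2187645) + 2879575 = (-1324464 - 2187645) + 2879575 = -3512109 + 2879575 = -632534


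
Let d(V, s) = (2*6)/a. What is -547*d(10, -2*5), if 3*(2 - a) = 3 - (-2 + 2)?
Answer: -6564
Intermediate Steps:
a = 1 (a = 2 - (3 - (-2 + 2))/3 = 2 - (3 - 1*0)/3 = 2 - (3 + 0)/3 = 2 - ⅓*3 = 2 - 1 = 1)
d(V, s) = 12 (d(V, s) = (2*6)/1 = 12*1 = 12)
-547*d(10, -2*5) = -547*12 = -6564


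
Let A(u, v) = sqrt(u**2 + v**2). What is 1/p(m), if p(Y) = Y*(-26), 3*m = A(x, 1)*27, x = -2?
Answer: -sqrt(5)/1170 ≈ -0.0019112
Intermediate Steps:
m = 9*sqrt(5) (m = (sqrt((-2)**2 + 1**2)*27)/3 = (sqrt(4 + 1)*27)/3 = (sqrt(5)*27)/3 = (27*sqrt(5))/3 = 9*sqrt(5) ≈ 20.125)
p(Y) = -26*Y
1/p(m) = 1/(-234*sqrt(5)) = -sqrt(5)/1170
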